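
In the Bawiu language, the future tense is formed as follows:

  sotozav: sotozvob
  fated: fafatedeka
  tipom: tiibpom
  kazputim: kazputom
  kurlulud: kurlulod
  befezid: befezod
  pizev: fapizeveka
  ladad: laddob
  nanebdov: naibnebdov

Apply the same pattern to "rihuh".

rihoh

pizev and nanebdov both end in -v yet inflect differently (fapizeveka, naibnebdov), so the final letter is not what conditions the rule; the last vowel is.
"rihuh" has last vowel 'u'. The one such stem in the data (kurlulud → kurlulod) changes the last vowel to 'o' (as do kazputim, befezid), so the same rule applies.
The other patterns: stems whose last vowel is 'e' add fa- … -eka around the stem; stems whose last vowel is 'o' insert -ib- after the first vowel; stems whose last vowel is 'a' delete the last vowel and add -ob.
So rihuh → rihoh.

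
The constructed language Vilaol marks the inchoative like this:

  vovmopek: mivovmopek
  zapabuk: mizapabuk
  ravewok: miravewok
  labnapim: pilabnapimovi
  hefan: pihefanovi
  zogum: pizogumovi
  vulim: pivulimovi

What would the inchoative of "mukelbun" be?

zapabuk and zogum both have last vowel 'u' yet inflect differently (mizapabuk, pizogumovi), so the last vowel is not what conditions the rule; the final letter is.
"mukelbun" ends in -n. The one such stem in the data (hefan → pihefanovi) adds pi- … -ovi around the stem, so the same rule applies.
The other pattern: stems ending in -k add the prefix mi-.
So mukelbun → pimukelbunovi.

pimukelbunovi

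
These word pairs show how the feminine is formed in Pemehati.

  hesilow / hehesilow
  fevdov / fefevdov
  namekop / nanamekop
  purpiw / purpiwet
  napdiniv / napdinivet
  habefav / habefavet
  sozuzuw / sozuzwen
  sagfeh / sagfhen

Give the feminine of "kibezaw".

hesilow and purpiw both end in -w yet inflect differently (hehesilow, purpiwet), so the final letter is not what conditions the rule; the last vowel is.
"kibezaw" has last vowel 'a'. The one such stem in the data (habefav → habefavet) adds -et, so the same rule applies.
So kibezaw → kibezawet.

kibezawet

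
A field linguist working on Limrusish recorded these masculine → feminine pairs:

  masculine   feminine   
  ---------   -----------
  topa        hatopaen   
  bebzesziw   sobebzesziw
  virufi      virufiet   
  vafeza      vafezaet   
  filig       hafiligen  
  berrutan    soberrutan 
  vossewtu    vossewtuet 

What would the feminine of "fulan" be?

hafulanen

vafeza and topa both end in -a yet inflect differently (vafezaet, hatopaen), so the final letter is not what conditions the rule; the first letter is.
"fulan" begins with f-. The one such stem in the data (filig → hafiligen) adds ha- … -en around the stem, so the same rule applies.
So fulan → hafulanen.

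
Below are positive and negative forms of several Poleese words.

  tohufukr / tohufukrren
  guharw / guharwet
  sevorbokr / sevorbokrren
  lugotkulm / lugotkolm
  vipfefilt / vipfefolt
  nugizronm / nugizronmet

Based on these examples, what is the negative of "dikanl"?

dikanlet

"dikanl" has second-to-last letter 'n'. The one such stem in the data (nugizronm → nugizronmet) adds -et, so the same rule applies.
So dikanl → dikanlet.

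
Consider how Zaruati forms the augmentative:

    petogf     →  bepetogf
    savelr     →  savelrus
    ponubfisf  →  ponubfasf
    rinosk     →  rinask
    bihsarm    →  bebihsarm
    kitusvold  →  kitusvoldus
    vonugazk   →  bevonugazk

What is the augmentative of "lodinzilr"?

lodinzilrus

ponubfisf and petogf both end in -f yet inflect differently (ponubfasf, bepetogf), so the final letter is not what conditions the rule; the second-to-last letter is.
"lodinzilr" has second-to-last letter 'l'. The stems whose second-to-last letter is 'l' (kitusvold → kitusvoldus, savelr → savelrus) add -us.
The other patterns: stems whose second-to-last letter is 's' change the last vowel to 'a'; stems whose second-to-last letter is 'g', 'r' or 'z' add the prefix be-.
So lodinzilr → lodinzilrus.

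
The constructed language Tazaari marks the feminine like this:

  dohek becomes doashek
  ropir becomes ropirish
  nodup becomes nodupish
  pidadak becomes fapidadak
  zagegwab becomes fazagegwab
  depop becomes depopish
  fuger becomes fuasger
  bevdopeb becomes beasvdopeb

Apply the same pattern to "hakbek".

haaskbek

pidadak and dohek both end in -k yet inflect differently (fapidadak, doashek), so the final letter is not what conditions the rule; the last vowel is.
"hakbek" has last vowel 'e'. The stems whose last vowel is 'e' (dohek → doashek, bevdopeb → beasvdopeb, fuger → fuasger) insert -as- after the first vowel.
The other patterns: stems whose last vowel is 'a' add the prefix fa-; stems whose last vowel is 'i', 'o' or 'u' add -ish.
So hakbek → haaskbek.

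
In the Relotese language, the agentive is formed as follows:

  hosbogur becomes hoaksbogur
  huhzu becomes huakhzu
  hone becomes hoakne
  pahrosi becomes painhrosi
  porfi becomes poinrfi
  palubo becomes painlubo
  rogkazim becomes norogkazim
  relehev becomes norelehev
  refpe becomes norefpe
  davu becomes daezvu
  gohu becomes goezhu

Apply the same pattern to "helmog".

heaklmog

hone and refpe both end in -e yet inflect differently (hoakne, norefpe), so the final letter is not what conditions the rule; the first letter is.
"helmog" begins with h-. The stems beginning with h- (hosbogur → hoaksbogur, huhzu → huakhzu, hone → hoakne) insert -ak- after the first vowel.
The other patterns: stems beginning with p- insert -in- after the first vowel; stems beginning with r- add the prefix no-; stems beginning with d- or g- insert -ez- after the first vowel.
So helmog → heaklmog.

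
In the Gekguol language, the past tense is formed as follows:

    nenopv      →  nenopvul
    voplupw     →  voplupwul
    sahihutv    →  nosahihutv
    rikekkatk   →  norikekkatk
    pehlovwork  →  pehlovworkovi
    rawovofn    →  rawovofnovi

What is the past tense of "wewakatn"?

nenopv and sahihutv both end in -v yet inflect differently (nenopvul, nosahihutv), so the final letter is not what conditions the rule; the second-to-last letter is.
"wewakatn" has second-to-last letter 't'. The stems whose second-to-last letter is 't' (sahihutv → nosahihutv, rikekkatk → norikekkatk) add the prefix no-.
The other patterns: stems whose second-to-last letter is 'p' add -ul; stems whose second-to-last letter is 'f' or 'r' add -ovi.
So wewakatn → nowewakatn.

nowewakatn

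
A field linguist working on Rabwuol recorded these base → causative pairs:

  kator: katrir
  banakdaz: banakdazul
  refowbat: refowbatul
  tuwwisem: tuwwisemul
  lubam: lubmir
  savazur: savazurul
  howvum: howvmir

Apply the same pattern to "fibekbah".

fibekbahul

tuwwisem and lubam both end in -m yet inflect differently (tuwwisemul, lubmir), so the final letter is not what conditions the rule; the number of vowels is.
"fibekbah" has 3 vowels. The stems with 3 vowels (savazur → savazurul, tuwwisem → tuwwisemul, refowbat → refowbatul) add -ul.
So fibekbah → fibekbahul.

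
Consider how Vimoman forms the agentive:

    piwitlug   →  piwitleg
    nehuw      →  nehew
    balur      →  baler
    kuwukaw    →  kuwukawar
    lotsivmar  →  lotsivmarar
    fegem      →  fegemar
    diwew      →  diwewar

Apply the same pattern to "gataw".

nehuw and kuwukaw both end in -w yet inflect differently (nehew, kuwukawar), so the final letter is not what conditions the rule; the last vowel is.
"gataw" has last vowel 'a'. The stems whose last vowel is 'a' (kuwukaw → kuwukawar, lotsivmar → lotsivmarar) add -ar.
So gataw → gatawar.

gatawar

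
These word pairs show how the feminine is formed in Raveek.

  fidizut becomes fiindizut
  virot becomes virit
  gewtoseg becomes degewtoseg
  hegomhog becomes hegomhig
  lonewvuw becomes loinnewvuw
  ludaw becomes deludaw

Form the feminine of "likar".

delikar

virot and fidizut both end in -t yet inflect differently (virit, fiindizut), so the final letter is not what conditions the rule; the last vowel is.
"likar" has last vowel 'a'. The one such stem in the data (ludaw → deludaw) adds the prefix de-, so the same rule applies.
The other patterns: stems whose last vowel is 'o' change the last vowel to 'i'; stems whose last vowel is 'u' insert -in- after the first vowel.
So likar → delikar.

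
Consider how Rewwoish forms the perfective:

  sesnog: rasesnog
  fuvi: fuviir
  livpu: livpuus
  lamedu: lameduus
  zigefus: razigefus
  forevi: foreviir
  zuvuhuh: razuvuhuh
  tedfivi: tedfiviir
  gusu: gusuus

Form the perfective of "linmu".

linmuus

livpu and zigefus both have last vowel 'u' yet inflect differently (livpuus, razigefus), so the last vowel is not what conditions the rule; the final letter is.
"linmu" ends in -u. The stems ending in -u (livpu → livpuus, lamedu → lameduus, gusu → gusuus) add -us.
So linmu → linmuus.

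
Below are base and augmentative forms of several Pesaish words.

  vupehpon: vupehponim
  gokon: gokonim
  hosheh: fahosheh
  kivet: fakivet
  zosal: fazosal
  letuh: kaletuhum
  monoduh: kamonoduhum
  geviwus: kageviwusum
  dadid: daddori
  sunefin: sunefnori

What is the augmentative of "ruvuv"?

hosheh and letuh both end in -h yet inflect differently (fahosheh, kaletuhum), so the final letter is not what conditions the rule; the last vowel is.
"ruvuv" has last vowel 'u'. The stems whose last vowel is 'u' (letuh → kaletuhum, monoduh → kamonoduhum, geviwus → kageviwusum) add ka- … -um around the stem.
So ruvuv → karuvuvum.

karuvuvum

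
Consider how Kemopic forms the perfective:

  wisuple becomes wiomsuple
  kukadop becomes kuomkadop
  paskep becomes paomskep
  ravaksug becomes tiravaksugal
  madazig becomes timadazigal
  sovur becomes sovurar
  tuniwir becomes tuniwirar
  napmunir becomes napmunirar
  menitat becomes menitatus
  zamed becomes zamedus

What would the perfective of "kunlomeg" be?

tikunlomegal

"kunlomeg" ends in -g. The stems ending in -g (ravaksug → tiravaksugal, madazig → timadazigal) add ti- … -al around the stem.
The other patterns: stems ending in -e or -p insert -om- after the first vowel; stems ending in -r add -ar; stems ending in -d or -t add -us.
So kunlomeg → tikunlomegal.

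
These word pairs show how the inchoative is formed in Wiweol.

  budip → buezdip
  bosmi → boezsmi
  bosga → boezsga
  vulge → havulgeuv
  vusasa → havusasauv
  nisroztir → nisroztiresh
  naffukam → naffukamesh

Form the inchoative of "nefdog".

bosga and vusasa both end in -a yet inflect differently (boezsga, havusasauv), so the final letter is not what conditions the rule; the first letter is.
"nefdog" begins with n-. The stems beginning with n- (nisroztir → nisroztiresh, naffukam → naffukamesh) add -esh.
So nefdog → nefdogesh.

nefdogesh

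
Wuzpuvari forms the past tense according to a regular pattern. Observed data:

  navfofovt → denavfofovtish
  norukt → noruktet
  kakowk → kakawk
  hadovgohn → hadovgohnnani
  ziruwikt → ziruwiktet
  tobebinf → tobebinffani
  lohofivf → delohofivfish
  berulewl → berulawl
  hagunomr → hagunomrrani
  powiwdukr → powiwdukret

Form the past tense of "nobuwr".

norukt and navfofovt both end in -t yet inflect differently (noruktet, denavfofovtish), so the final letter is not what conditions the rule; the second-to-last letter is.
"nobuwr" has second-to-last letter 'w'. The stems whose second-to-last letter is 'w' (kakowk → kakawk, berulewl → berulawl) change the last vowel to 'a'.
So nobuwr → nobawr.

nobawr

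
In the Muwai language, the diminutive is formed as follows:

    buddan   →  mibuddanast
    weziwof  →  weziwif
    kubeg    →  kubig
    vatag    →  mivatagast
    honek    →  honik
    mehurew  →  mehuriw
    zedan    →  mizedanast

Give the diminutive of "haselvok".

vatag and kubeg both end in -g yet inflect differently (mivatagast, kubig), so the final letter is not what conditions the rule; the last vowel is.
"haselvok" has last vowel 'o'. The one such stem in the data (weziwof → weziwif) changes the last vowel to 'i' (as do mehurew, honek), so the same rule applies.
So haselvok → haselvik.

haselvik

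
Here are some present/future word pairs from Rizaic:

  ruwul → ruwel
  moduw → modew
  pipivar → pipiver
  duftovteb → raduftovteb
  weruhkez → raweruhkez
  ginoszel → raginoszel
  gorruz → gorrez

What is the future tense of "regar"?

reger

"regar" has last vowel 'a'. The one such stem in the data (pipivar → pipiver) changes the last vowel to 'e' (as do ruwul, gorruz), so the same rule applies.
The other pattern: stems whose last vowel is 'e' add the prefix ra-.
So regar → reger.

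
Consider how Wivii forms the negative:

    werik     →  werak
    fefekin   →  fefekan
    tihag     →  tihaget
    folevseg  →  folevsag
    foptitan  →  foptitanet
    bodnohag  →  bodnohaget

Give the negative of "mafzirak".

tihag and folevseg both end in -g yet inflect differently (tihaget, folevsag), so the final letter is not what conditions the rule; the last vowel is.
"mafzirak" has last vowel 'a'. The stems whose last vowel is 'a' (tihag → tihaget, foptitan → foptitanet, bodnohag → bodnohaget) add -et.
So mafzirak → mafziraket.

mafziraket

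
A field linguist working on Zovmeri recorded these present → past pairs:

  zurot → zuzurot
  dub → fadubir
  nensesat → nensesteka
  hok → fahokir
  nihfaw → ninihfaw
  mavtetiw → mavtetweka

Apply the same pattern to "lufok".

zurot and nensesat both end in -t yet inflect differently (zuzurot, nensesteka), so the final letter is not what conditions the rule; the number of vowels is.
"lufok" has 2 vowels. The stems with 2 vowels (zurot → zuzurot, nihfaw → ninihfaw) repeat the first consonant+vowel as a prefix.
The other patterns: stems with 1 vowel add fa- … -ir around the stem; stems with 3 vowels delete the last vowel and add -eka.
So lufok → lulufok.

lulufok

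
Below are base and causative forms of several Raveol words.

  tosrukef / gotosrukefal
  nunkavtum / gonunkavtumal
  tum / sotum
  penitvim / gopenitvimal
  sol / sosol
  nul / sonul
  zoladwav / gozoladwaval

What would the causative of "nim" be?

"nim" has 1 vowel. The stems with 1 vowel (nul → sonul, tum → sotum, sol → sosol) add the prefix so-.
The other pattern: stems with 3 vowels add go- … -al around the stem.
So nim → sonim.

sonim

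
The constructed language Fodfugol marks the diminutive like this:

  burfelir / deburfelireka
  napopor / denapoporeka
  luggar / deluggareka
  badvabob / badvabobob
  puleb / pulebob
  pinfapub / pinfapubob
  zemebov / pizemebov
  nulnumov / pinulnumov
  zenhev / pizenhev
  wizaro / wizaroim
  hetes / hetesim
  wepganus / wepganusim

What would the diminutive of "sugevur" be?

desugevureka

napopor and badvabob both have last vowel 'o' yet inflect differently (denapoporeka, badvabobob), so the last vowel is not what conditions the rule; the final letter is.
"sugevur" ends in -r. The stems ending in -r (burfelir → deburfelireka, napopor → denapoporeka, luggar → deluggareka) add de- … -eka around the stem.
The other patterns: stems ending in -b add -ob; stems ending in -v add the prefix pi-; stems ending in -o or -s add -im.
So sugevur → desugevureka.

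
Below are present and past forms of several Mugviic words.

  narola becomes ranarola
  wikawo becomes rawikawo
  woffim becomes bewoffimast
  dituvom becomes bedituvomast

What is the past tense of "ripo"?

wikawo and dituvom both have last vowel 'o' yet inflect differently (rawikawo, bedituvomast), so the last vowel is not what conditions the rule; whether the stem ends in a vowel or a consonant is.
"ripo" ends in a vowel. The stems ending in a vowel (narola → ranarola, wikawo → rawikawo) add the prefix ra-.
The other pattern: stems ending in a consonant add be- … -ast around the stem.
So ripo → raripo.

raripo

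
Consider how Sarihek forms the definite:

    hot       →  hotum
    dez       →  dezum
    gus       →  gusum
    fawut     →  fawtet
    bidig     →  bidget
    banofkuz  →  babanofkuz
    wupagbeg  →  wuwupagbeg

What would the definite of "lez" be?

lezum

hot and fawut both end in -t yet inflect differently (hotum, fawtet), so the final letter is not what conditions the rule; the number of vowels is.
"lez" has 1 vowel. The stems with 1 vowel (hot → hotum, dez → dezum, gus → gusum) add -um.
So lez → lezum.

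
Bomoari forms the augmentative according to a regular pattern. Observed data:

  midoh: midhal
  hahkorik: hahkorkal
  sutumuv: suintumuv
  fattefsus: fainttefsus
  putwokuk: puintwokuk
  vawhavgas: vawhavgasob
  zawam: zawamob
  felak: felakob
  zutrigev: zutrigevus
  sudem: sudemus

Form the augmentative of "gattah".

gattahob

hahkorik and putwokuk both end in -k yet inflect differently (hahkorkal, puintwokuk), so the final letter is not what conditions the rule; the last vowel is.
"gattah" has last vowel 'a'. The stems whose last vowel is 'a' (vawhavgas → vawhavgasob, zawam → zawamob, felak → felakob) add -ob.
The other patterns: stems whose last vowel is 'i' or 'o' delete the last vowel and add -al; stems whose last vowel is 'u' insert -in- after the first vowel; stems whose last vowel is 'e' add -us.
So gattah → gattahob.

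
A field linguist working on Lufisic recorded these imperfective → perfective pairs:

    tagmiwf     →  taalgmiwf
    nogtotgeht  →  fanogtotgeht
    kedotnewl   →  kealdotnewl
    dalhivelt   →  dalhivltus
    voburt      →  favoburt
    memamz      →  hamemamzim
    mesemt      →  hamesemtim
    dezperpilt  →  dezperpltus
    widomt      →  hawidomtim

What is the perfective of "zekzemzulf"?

zekzemzlfus

dalhivelt and widomt both end in -t yet inflect differently (dalhivltus, hawidomtim), so the final letter is not what conditions the rule; the second-to-last letter is.
"zekzemzulf" has second-to-last letter 'l'. The stems whose second-to-last letter is 'l' (dalhivelt → dalhivltus, dezperpilt → dezperpltus) delete the last vowel and add -us.
The other patterns: stems whose second-to-last letter is 'w' insert -al- after the first vowel; stems whose second-to-last letter is 'm' add ha- … -im around the stem; stems whose second-to-last letter is 'h' or 'r' add the prefix fa-.
So zekzemzulf → zekzemzlfus.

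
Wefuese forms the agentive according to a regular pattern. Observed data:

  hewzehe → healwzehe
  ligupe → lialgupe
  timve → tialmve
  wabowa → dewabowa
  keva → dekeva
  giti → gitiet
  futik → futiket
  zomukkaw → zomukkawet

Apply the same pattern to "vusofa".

devusofa

wabowa and zomukkaw both have last vowel 'a' yet inflect differently (dewabowa, zomukkawet), so the last vowel is not what conditions the rule; the final letter is.
"vusofa" ends in -a. The stems ending in -a (wabowa → dewabowa, keva → dekeva) add the prefix de-.
The other patterns: stems ending in -e insert -al- after the first vowel; stems ending in -i, -k or -w add -et.
So vusofa → devusofa.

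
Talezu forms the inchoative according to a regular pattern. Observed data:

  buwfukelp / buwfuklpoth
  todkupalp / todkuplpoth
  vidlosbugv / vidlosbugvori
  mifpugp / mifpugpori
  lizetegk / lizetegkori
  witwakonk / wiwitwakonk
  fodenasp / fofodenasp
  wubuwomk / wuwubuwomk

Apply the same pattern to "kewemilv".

kewemlvoth

buwfukelp and mifpugp both end in -p yet inflect differently (buwfuklpoth, mifpugpori), so the final letter is not what conditions the rule; the second-to-last letter is.
"kewemilv" has second-to-last letter 'l'. The stems whose second-to-last letter is 'l' (buwfukelp → buwfuklpoth, todkupalp → todkuplpoth) delete the last vowel and add -oth.
The other patterns: stems whose second-to-last letter is 'g' add -ori; stems whose second-to-last letter is 'm', 'n' or 's' repeat the first consonant+vowel as a prefix.
So kewemilv → kewemlvoth.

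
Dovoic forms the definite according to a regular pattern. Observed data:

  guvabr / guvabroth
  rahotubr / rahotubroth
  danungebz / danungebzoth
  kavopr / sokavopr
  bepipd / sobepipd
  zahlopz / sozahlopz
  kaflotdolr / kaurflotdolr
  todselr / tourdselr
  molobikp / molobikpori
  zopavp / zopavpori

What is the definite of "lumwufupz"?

solumwufupz

"lumwufupz" has second-to-last letter 'p'. The stems whose second-to-last letter is 'p' (kavopr → sokavopr, bepipd → sobepipd, zahlopz → sozahlopz) add the prefix so-.
The other patterns: stems whose second-to-last letter is 'b' add -oth; stems whose second-to-last letter is 'l' insert -ur- after the first vowel; stems whose second-to-last letter is 'k' or 'v' add -ori.
So lumwufupz → solumwufupz.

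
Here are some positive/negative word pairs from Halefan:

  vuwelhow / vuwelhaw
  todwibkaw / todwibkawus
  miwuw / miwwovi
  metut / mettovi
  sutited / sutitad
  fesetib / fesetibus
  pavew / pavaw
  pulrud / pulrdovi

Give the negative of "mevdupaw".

"mevdupaw" has last vowel 'a'. The one such stem in the data (todwibkaw → todwibkawus) adds -us, so the same rule applies.
The other patterns: stems whose last vowel is 'e' or 'o' change the last vowel to 'a'; stems whose last vowel is 'u' delete the last vowel and add -ovi.
So mevdupaw → mevdupawus.

mevdupawus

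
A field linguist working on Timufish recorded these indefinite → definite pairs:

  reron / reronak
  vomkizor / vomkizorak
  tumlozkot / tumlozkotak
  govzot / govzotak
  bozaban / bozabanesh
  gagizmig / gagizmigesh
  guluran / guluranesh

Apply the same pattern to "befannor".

befannorak

reron and bozaban both end in -n yet inflect differently (reronak, bozabanesh), so the final letter is not what conditions the rule; the last vowel is.
"befannor" has last vowel 'o'. The stems whose last vowel is 'o' (reron → reronak, vomkizor → vomkizorak, tumlozkot → tumlozkotak) add -ak.
The other pattern: stems whose last vowel is 'a' or 'i' add -esh.
So befannor → befannorak.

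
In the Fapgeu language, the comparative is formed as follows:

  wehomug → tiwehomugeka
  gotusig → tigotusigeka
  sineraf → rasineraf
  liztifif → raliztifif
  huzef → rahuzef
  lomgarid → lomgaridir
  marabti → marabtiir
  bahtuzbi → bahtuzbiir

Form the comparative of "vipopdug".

gotusig and liztifif both have last vowel 'i' yet inflect differently (tigotusigeka, raliztifif), so the last vowel is not what conditions the rule; the final letter is.
"vipopdug" ends in -g. The stems ending in -g (wehomug → tiwehomugeka, gotusig → tigotusigeka) add ti- … -eka around the stem.
So vipopdug → tivipopdugeka.

tivipopdugeka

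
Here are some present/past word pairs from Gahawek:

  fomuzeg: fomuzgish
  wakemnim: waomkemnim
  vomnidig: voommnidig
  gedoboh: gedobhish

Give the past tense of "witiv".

wiomtiv

vomnidig and fomuzeg both end in -g yet inflect differently (voommnidig, fomuzgish), so the final letter is not what conditions the rule; the last vowel is.
"witiv" has last vowel 'i'. The stems whose last vowel is 'i' (vomnidig → voommnidig, wakemnim → waomkemnim) insert -om- after the first vowel.
So witiv → wiomtiv.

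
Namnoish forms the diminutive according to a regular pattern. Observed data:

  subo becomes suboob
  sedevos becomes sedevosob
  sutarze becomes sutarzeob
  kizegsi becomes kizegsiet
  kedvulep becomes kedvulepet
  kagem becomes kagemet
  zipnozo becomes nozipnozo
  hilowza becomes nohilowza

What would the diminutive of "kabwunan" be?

kabwunanet

"kabwunan" begins with k-. The stems beginning with k- (kizegsi → kizegsiet, kedvulep → kedvulepet, kagem → kagemet) add -et.
The other patterns: stems beginning with s- add -ob; stems beginning with h- or z- add the prefix no-.
So kabwunan → kabwunanet.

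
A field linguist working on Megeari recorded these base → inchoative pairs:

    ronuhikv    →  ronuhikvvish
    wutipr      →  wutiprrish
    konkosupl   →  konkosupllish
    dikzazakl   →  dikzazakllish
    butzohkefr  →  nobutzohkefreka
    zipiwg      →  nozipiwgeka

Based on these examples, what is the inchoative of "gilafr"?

"gilafr" has second-to-last letter 'f'. The one such stem in the data (butzohkefr → nobutzohkefreka) adds no- … -eka around the stem, so the same rule applies.
So gilafr → nogilafreka.

nogilafreka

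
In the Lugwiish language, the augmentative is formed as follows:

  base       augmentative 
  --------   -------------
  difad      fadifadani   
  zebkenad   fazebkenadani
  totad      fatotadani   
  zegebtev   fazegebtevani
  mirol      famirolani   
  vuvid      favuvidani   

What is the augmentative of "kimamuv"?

Every pair shown (difad → fadifadani, zebkenad → fazebkenadani, totad → fatotadani, …) follows the same rule: add fa- … -ani around the stem.
So kimamuv → fakimamuvani.

fakimamuvani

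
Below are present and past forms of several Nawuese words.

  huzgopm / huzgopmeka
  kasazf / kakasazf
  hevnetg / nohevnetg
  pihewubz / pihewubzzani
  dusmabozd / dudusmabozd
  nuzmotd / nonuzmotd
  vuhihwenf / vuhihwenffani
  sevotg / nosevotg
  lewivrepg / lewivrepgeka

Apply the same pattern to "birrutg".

nobirrutg

lewivrepg and hevnetg both end in -g yet inflect differently (lewivrepgeka, nohevnetg), so the final letter is not what conditions the rule; the second-to-last letter is.
"birrutg" has second-to-last letter 't'. The stems whose second-to-last letter is 't' (hevnetg → nohevnetg, nuzmotd → nonuzmotd, sevotg → nosevotg) add the prefix no-.
So birrutg → nobirrutg.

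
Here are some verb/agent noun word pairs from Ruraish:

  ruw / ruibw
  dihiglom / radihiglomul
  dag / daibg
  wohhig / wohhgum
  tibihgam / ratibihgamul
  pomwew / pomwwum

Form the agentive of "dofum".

ruw and pomwew both end in -w yet inflect differently (ruibw, pomwwum), so the final letter is not what conditions the rule; the number of vowels is.
"dofum" has 2 vowels. The stems with 2 vowels (pomwew → pomwwum, wohhig → wohhgum) delete the last vowel and add -um.
So dofum → dofmum.

dofmum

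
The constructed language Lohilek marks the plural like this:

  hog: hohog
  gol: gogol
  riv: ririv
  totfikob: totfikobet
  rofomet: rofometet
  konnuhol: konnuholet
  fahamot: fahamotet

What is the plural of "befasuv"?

befasuvet

gol and konnuhol both end in -l yet inflect differently (gogol, konnuholet), so the final letter is not what conditions the rule; the number of vowels is.
"befasuv" has 3 vowels. The stems with 3 vowels (totfikob → totfikobet, rofomet → rofometet, konnuhol → konnuholet) add -et.
The other pattern: stems with 1 vowel repeat the first consonant+vowel as a prefix.
So befasuv → befasuvet.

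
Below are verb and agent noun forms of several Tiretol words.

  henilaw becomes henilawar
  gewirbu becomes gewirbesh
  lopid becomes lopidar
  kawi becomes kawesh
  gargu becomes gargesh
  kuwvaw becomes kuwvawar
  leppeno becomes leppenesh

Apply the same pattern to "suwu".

suwesh

"suwu" ends in a vowel. The stems ending in a vowel (kawi → kawesh, gewirbu → gewirbesh, leppeno → leppenesh) drop the final letter and add -esh.
So suwu → suwesh.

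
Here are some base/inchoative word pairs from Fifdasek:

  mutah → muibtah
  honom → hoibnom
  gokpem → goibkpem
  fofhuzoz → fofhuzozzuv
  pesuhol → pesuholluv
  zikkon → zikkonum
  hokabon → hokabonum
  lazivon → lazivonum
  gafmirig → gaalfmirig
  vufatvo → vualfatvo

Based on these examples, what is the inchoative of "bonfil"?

"bonfil" ends in -l. The one such stem in the data (pesuhol → pesuholluv) doubles the final consonant and adds -uv (as does fofhuzoz), so the same rule applies.
So bonfil → bonfilluv.

bonfilluv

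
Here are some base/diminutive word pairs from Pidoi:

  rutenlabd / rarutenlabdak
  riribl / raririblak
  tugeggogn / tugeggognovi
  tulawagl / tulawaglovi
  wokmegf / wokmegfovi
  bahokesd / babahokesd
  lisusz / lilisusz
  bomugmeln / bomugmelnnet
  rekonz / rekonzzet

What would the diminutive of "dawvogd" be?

dawvogdovi

"dawvogd" has second-to-last letter 'g'. The stems whose second-to-last letter is 'g' (tugeggogn → tugeggognovi, tulawagl → tulawaglovi, wokmegf → wokmegfovi) add -ovi.
So dawvogd → dawvogdovi.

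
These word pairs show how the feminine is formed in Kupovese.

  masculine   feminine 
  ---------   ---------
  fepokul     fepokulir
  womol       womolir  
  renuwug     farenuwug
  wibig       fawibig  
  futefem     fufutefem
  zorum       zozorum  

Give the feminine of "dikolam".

didikolam

"dikolam" ends in -m. The stems ending in -m (futefem → fufutefem, zorum → zozorum) repeat the first consonant+vowel as a prefix.
The other patterns: stems ending in -l add -ir; stems ending in -g add the prefix fa-.
So dikolam → didikolam.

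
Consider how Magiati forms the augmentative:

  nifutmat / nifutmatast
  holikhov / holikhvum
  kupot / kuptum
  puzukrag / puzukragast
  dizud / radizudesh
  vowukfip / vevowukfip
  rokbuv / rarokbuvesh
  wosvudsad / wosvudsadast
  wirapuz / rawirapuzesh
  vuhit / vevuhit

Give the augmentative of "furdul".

"furdul" has last vowel 'u'. The stems whose last vowel is 'u' (rokbuv → rarokbuvesh, dizud → radizudesh, wirapuz → rawirapuzesh) add ra- … -esh around the stem.
So furdul → rafurdulesh.

rafurdulesh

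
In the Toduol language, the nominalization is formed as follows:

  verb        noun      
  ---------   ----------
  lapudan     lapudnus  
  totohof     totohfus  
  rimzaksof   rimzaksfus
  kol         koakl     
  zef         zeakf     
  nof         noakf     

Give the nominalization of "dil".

totohof and zef both end in -f yet inflect differently (totohfus, zeakf), so the final letter is not what conditions the rule; the number of vowels is.
"dil" has 1 vowel. The stems with 1 vowel (kol → koakl, zef → zeakf, nof → noakf) insert -ak- after the first vowel.
The other pattern: stems with 3 vowels delete the last vowel and add -us.
So dil → diakl.

diakl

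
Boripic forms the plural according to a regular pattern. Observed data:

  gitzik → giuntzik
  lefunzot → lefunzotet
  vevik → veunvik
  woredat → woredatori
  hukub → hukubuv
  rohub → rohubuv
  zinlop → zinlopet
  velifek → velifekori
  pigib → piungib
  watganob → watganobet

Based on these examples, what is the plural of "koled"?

"koled" has last vowel 'e'. The one such stem in the data (velifek → velifekori) adds -ori, so the same rule applies.
So koled → koledori.

koledori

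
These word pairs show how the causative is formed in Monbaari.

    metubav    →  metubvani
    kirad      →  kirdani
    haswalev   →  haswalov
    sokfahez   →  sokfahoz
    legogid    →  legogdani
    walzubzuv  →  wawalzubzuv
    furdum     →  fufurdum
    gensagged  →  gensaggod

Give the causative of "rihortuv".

haswalev and walzubzuv both end in -v yet inflect differently (haswalov, wawalzubzuv), so the final letter is not what conditions the rule; the last vowel is.
"rihortuv" has last vowel 'u'. The stems whose last vowel is 'u' (furdum → fufurdum, walzubzuv → wawalzubzuv) repeat the first consonant+vowel as a prefix.
The other patterns: stems whose last vowel is 'e' change the last vowel to 'o'; stems whose last vowel is 'a' or 'i' delete the last vowel and add -ani.
So rihortuv → ririhortuv.

ririhortuv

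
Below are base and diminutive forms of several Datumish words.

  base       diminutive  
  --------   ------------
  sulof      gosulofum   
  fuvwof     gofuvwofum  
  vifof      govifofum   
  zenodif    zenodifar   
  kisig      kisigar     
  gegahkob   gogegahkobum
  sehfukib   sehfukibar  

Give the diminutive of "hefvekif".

hefvekifar

gegahkob and sehfukib both end in -b yet inflect differently (gogegahkobum, sehfukibar), so the final letter is not what conditions the rule; the last vowel is.
"hefvekif" has last vowel 'i'. The stems whose last vowel is 'i' (kisig → kisigar, sehfukib → sehfukibar, zenodif → zenodifar) add -ar.
The other pattern: stems whose last vowel is 'o' add go- … -um around the stem.
So hefvekif → hefvekifar.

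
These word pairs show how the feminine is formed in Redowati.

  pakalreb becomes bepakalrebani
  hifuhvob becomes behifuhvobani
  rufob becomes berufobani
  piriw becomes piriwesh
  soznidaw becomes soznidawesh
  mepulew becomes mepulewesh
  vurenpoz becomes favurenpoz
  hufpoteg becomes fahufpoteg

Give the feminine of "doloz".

pakalreb and mepulew both have last vowel 'e' yet inflect differently (bepakalrebani, mepulewesh), so the last vowel is not what conditions the rule; the final letter is.
"doloz" ends in -z. The one such stem in the data (vurenpoz → favurenpoz) adds the prefix fa-, so the same rule applies.
So doloz → fadoloz.

fadoloz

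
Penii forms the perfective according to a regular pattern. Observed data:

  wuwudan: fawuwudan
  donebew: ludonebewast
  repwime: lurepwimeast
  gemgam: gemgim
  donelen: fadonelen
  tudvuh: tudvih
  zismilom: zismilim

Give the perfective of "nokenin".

wuwudan and gemgam both have last vowel 'a' yet inflect differently (fawuwudan, gemgim), so the last vowel is not what conditions the rule; the final letter is.
"nokenin" ends in -n. The stems ending in -n (wuwudan → fawuwudan, donelen → fadonelen) add the prefix fa-.
So nokenin → fanokenin.

fanokenin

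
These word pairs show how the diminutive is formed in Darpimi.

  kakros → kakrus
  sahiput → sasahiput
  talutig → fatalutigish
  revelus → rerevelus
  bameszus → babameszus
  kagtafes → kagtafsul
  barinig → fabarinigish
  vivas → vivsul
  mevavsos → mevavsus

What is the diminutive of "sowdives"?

revelus and kakros both end in -s yet inflect differently (rerevelus, kakrus), so the final letter is not what conditions the rule; the last vowel is.
"sowdives" has last vowel 'e'. The one such stem in the data (kagtafes → kagtafsul) deletes the last vowel and adds -ul (as does vivas), so the same rule applies.
So sowdives → sowdivsul.

sowdivsul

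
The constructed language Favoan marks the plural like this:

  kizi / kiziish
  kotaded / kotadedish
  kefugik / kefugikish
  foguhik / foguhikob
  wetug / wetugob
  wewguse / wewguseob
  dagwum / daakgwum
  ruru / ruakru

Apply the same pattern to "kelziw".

kelziwish

kefugik and foguhik both end in -k yet inflect differently (kefugikish, foguhikob), so the final letter is not what conditions the rule; the first letter is.
"kelziw" begins with k-. The stems beginning with k- (kizi → kiziish, kotaded → kotadedish, kefugik → kefugikish) add -ish.
So kelziw → kelziwish.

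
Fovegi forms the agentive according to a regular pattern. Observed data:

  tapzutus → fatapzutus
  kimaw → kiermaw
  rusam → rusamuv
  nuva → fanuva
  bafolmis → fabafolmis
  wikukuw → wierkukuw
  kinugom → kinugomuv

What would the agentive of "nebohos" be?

rusam and kimaw both have last vowel 'a' yet inflect differently (rusamuv, kiermaw), so the last vowel is not what conditions the rule; the final letter is.
"nebohos" ends in -s. The stems ending in -s (bafolmis → fabafolmis, tapzutus → fatapzutus) add the prefix fa-.
The other patterns: stems ending in -m add -uv; stems ending in -w insert -er- after the first vowel.
So nebohos → fanebohos.

fanebohos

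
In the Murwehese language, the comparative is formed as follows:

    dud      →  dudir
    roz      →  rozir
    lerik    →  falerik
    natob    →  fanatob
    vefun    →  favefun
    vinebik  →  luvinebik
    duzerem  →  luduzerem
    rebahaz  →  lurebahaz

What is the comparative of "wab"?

"wab" has 1 vowel. The stems with 1 vowel (dud → dudir, roz → rozir) add -ir.
The other patterns: stems with 2 vowels add the prefix fa-; stems with 3 vowels add the prefix lu-.
So wab → wabir.

wabir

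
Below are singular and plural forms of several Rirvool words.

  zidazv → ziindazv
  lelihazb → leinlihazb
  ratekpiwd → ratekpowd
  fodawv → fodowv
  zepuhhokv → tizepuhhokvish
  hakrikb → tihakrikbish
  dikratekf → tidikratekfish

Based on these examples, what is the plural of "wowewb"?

wowowb

"wowewb" has second-to-last letter 'w'. The stems whose second-to-last letter is 'w' (ratekpiwd → ratekpowd, fodawv → fodowv) change the last vowel to 'o'.
The other patterns: stems whose second-to-last letter is 'z' insert -in- after the first vowel; stems whose second-to-last letter is 'k' add ti- … -ish around the stem.
So wowewb → wowowb.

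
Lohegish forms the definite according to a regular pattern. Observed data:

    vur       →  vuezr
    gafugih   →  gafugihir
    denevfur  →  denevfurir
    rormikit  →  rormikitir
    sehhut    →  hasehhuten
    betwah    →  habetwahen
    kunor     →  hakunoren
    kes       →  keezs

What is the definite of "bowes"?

"bowes" has 2 vowels. The stems with 2 vowels (sehhut → hasehhuten, kunor → hakunoren, betwah → habetwahen) add ha- … -en around the stem.
So bowes → habowesen.

habowesen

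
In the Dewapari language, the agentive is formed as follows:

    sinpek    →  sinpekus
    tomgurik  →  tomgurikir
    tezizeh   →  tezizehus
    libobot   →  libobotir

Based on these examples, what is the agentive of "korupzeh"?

korupzehus

sinpek and tomgurik both end in -k yet inflect differently (sinpekus, tomgurikir), so the final letter is not what conditions the rule; the last vowel is.
"korupzeh" has last vowel 'e'. The stems whose last vowel is 'e' (tezizeh → tezizehus, sinpek → sinpekus) add -us.
So korupzeh → korupzehus.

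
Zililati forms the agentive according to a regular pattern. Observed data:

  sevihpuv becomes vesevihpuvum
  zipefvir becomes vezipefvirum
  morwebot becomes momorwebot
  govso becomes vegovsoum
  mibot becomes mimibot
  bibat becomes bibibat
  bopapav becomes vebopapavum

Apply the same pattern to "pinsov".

vepinsovum

"pinsov" ends in -v. The stems ending in -v (bopapav → vebopapavum, sevihpuv → vesevihpuvum) add ve- … -um around the stem.
So pinsov → vepinsovum.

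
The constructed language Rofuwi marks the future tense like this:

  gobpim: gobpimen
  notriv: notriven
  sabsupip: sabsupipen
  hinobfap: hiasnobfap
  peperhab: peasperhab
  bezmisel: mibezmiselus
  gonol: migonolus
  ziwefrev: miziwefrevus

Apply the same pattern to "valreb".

mivalrebus

sabsupip and hinobfap both end in -p yet inflect differently (sabsupipen, hiasnobfap), so the final letter is not what conditions the rule; the last vowel is.
"valreb" has last vowel 'e'. The stems whose last vowel is 'e' (bezmisel → mibezmiselus, ziwefrev → miziwefrevus) add mi- … -us around the stem.
So valreb → mivalrebus.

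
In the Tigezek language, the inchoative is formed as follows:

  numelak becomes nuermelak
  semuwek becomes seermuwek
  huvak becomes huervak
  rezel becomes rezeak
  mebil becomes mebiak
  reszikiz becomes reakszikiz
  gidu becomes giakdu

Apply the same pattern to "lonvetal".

lonvetaak

semuwek and rezel both have last vowel 'e' yet inflect differently (seermuwek, rezeak), so the last vowel is not what conditions the rule; the final letter is.
"lonvetal" ends in -l. The stems ending in -l (rezel → rezeak, mebil → mebiak) drop the final letter and add -ak.
The other patterns: stems ending in -k insert -er- after the first vowel; stems ending in -u or -z insert -ak- after the first vowel.
So lonvetal → lonvetaak.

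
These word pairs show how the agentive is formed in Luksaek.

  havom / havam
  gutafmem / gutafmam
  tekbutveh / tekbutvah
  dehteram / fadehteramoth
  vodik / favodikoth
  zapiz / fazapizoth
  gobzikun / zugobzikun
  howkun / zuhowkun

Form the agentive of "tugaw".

fatugawoth

havom and dehteram both end in -m yet inflect differently (havam, fadehteramoth), so the final letter is not what conditions the rule; the last vowel is.
"tugaw" has last vowel 'a'. The one such stem in the data (dehteram → fadehteramoth) adds fa- … -oth around the stem, so the same rule applies.
The other patterns: stems whose last vowel is 'e' or 'o' change the last vowel to 'a'; stems whose last vowel is 'u' add the prefix zu-.
So tugaw → fatugawoth.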